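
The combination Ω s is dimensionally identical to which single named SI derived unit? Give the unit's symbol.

Ω = V/A (resistance = voltage per current),
    = kg·m²·s⁻³·A⁻².
Combining: Ω·s = (kg·m²·s⁻³·A⁻²) · s = kg·m²·s⁻²·A⁻².
kg·m²·s⁻²·A⁻² is the base-SI form of the henry.

H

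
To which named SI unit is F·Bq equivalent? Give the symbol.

F = kg⁻¹·m⁻²·s⁴·A².
Bq = s⁻¹.
Combining: F·Bq = (kg⁻¹·m⁻²·s⁴·A²) · s⁻¹ = kg⁻¹·m⁻²·s³·A².
kg⁻¹·m⁻²·s³·A² is the base-SI form of the siemens.

S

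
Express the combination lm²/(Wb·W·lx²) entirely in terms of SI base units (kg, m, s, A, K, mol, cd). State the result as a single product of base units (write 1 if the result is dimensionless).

Wb = V·s (flux: a volt is a weber per second),
    = kg·m²·s⁻²·A⁻¹.
So Wb⁻¹ = kg⁻¹·m⁻²·s²·A.
W = J/s (power = energy per time),
    = kg·m²·s⁻³.
So W⁻¹ = kg⁻¹·m⁻²·s³.
lm = cd·sr = cd (luminous flux; sr is dimensionless).
So lm² = cd².
lx = lm/m² (illuminance = luminous flux per area),
    = m⁻²·cd.
So lx⁻² = m⁴·cd⁻².
Combining: Wb⁻¹·W⁻¹·lm²·lx⁻² = (kg⁻¹·m⁻²·s²·A) · (kg⁻¹·m⁻²·s³) · cd² · (m⁴·cd⁻²) = kg⁻²·s⁵·A.

kg⁻²·s⁵·A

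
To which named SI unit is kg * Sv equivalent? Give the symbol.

J

Sv = J/kg (equivalent dose = energy per mass),
    = m²·s⁻².
Combining: kg·Sv = kg · (m²·s⁻²) = kg·m²·s⁻².
kg·m²·s⁻² is the base-SI form of the joule.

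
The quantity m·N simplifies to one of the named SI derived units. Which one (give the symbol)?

N = kg·m/s² = kg·m·s⁻² (force = mass × acceleration).
Combining: m·N = m · (kg·m·s⁻²) = kg·m²·s⁻².
kg·m²·s⁻² is the base-SI form of the joule.

J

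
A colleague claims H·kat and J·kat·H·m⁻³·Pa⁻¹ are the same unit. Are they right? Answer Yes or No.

Yes

Left side:
  H = Wb/A (inductance = flux per current),
      = kg·m²·s⁻²·A⁻².
  kat = mol/s = s⁻¹·mol (catalytic activity).
  Combining: H·kat = (kg·m²·s⁻²·A⁻²) · (s⁻¹·mol) = kg·m²·s⁻³·A⁻²·mol.
Right side:
  J = N·m (work = force × distance),
      = kg·m²·s⁻².
  kat = mol/s = s⁻¹·mol (catalytic activity).
  H = Wb/A (inductance = flux per current),
      = kg·m²·s⁻²·A⁻².
  Pa = N/m² (pressure = force per area),
      = kg·m⁻¹·s⁻².
  So Pa⁻¹ = kg⁻¹·m·s².
  Combining: J·kat·H·m⁻³·Pa⁻¹ = (kg·m²·s⁻²) · (s⁻¹·mol) · (kg·m²·s⁻²·A⁻²) · m⁻³ · (kg⁻¹·m·s²) = kg·m²·s⁻³·A⁻²·mol.
Both reduce to kg·m²·s⁻³·A⁻²·mol.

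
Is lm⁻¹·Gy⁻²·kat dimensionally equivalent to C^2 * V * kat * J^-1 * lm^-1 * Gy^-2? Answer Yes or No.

No

Left side:
  lm = cd·sr = cd (luminous flux; sr is dimensionless).
  So lm⁻¹ = cd⁻¹.
  Gy = J/kg (absorbed dose = energy per mass),
      = m²·s⁻².
  So Gy⁻² = m⁻⁴·s⁴.
  kat = mol/s = s⁻¹·mol (catalytic activity).
  Combining: lm⁻¹·Gy⁻²·kat = cd⁻¹ · (m⁻⁴·s⁴) · (s⁻¹·mol) = m⁻⁴·s³·mol·cd⁻¹.
Right side:
  C = A·s = s·A (charge = current × time).
  So C² = s²·A².
  V = W/A (potential = power per current),
      = kg·m²·s⁻³·A⁻¹.
  kat = mol/s = s⁻¹·mol (catalytic activity).
  J = N·m (work = force × distance),
      = kg·m²·s⁻².
  So J⁻¹ = kg⁻¹·m⁻²·s².
  lm = cd·sr = cd (luminous flux; sr is dimensionless).
  So lm⁻¹ = cd⁻¹.
  Gy = J/kg (absorbed dose = energy per mass),
      = m²·s⁻².
  So Gy⁻² = m⁻⁴·s⁴.
  Combining: C²·V·kat·J⁻¹·lm⁻¹·Gy⁻² = (s²·A²) · (kg·m²·s⁻³·A⁻¹) · (s⁻¹·mol) · (kg⁻¹·m⁻²·s²) · cd⁻¹ · (m⁻⁴·s⁴) = m⁻⁴·s⁴·A·mol·cd⁻¹.
Left is m⁻⁴·s³·mol·cd⁻¹; right is m⁻⁴·s⁴·A·mol·cd⁻¹ — different.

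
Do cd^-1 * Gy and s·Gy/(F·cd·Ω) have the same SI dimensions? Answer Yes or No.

Yes

Left side:
  Gy = J/kg (absorbed dose = energy per mass),
      = m²·s⁻².
  Combining: cd⁻¹·Gy = cd⁻¹ · (m²·s⁻²) = m²·s⁻²·cd⁻¹.
Right side:
  F = C/V (capacitance = charge per voltage),
      = A·s/(kg·m²·s⁻³·A⁻¹) (substituting C and V),
      = kg⁻¹·m⁻²·s⁴·A².
  So F⁻¹ = kg·m²·s⁻⁴·A⁻².
  Gy = J/kg (absorbed dose = energy per mass),
      = m²·s⁻².
  Ω = V/A (resistance = voltage per current),
      = kg·m²·s⁻³·A⁻².
  So Ω⁻¹ = kg⁻¹·m⁻²·s³·A².
  Combining: F⁻¹·s·cd⁻¹·Gy·Ω⁻¹ = (kg·m²·s⁻⁴·A⁻²) · s · cd⁻¹ · (m²·s⁻²) · (kg⁻¹·m⁻²·s³·A²) = m²·s⁻²·cd⁻¹.
Both reduce to m²·s⁻²·cd⁻¹.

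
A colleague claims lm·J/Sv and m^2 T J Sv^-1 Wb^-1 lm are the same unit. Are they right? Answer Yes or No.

Left side:
  Sv = J/kg (equivalent dose = energy per mass),
      = m²·s⁻².
  So Sv⁻¹ = m⁻²·s².
  lm = cd·sr = cd (luminous flux; sr is dimensionless).
  J = N·m (work = force × distance),
      = kg·m²·s⁻².
  Combining: Sv⁻¹·lm·J = (m⁻²·s²) · cd · (kg·m²·s⁻²) = kg·cd.
Right side:
  T = Wb/m² (flux density = flux per area),
      = kg·s⁻²·A⁻¹.
  J = N·m (work = force × distance),
      = kg·m²·s⁻².
  Sv = J/kg (equivalent dose = energy per mass),
      = m²·s⁻².
  So Sv⁻¹ = m⁻²·s².
  Wb = V·s (flux: a volt is a weber per second),
      = kg·m²·s⁻²·A⁻¹.
  So Wb⁻¹ = kg⁻¹·m⁻²·s²·A.
  lm = cd·sr = cd (luminous flux; sr is dimensionless).
  Combining: m²·T·J·Sv⁻¹·Wb⁻¹·lm = m² · (kg·s⁻²·A⁻¹) · (kg·m²·s⁻²) · (m⁻²·s²) · (kg⁻¹·m⁻²·s²·A) · cd = kg·cd.
Both reduce to kg·cd.

Yes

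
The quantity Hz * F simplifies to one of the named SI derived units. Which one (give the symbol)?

S

Hz = 1/s = s⁻¹ (frequency is cycles per second).
F = C/V (capacitance = charge per voltage),
    = A·s/(kg·m²·s⁻³·A⁻¹) (substituting C and V),
    = kg⁻¹·m⁻²·s⁴·A².
Combining: Hz·F = s⁻¹ · (kg⁻¹·m⁻²·s⁴·A²) = kg⁻¹·m⁻²·s³·A².
kg⁻¹·m⁻²·s³·A² is the base-SI form of the siemens.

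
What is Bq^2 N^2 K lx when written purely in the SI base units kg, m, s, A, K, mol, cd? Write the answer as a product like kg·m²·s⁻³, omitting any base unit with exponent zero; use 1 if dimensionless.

Bq = s⁻¹.
So Bq² = s⁻².
N = kg·m·s⁻².
So N² = kg²·m²·s⁻⁴.
lx = m⁻²·cd.
Combining: Bq²·N²·K·lx = s⁻² · (kg²·m²·s⁻⁴) · K · (m⁻²·cd) = kg²·s⁻⁶·K·cd.

kg²·s⁻⁶·K·cd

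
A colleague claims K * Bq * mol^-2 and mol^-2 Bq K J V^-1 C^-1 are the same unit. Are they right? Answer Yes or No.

Left side:
  Bq = s⁻¹.
  Combining: K·Bq·mol⁻² = K · s⁻¹ · mol⁻² = s⁻¹·K·mol⁻².
Right side:
  Bq = s⁻¹.
  J = kg·m²·s⁻².
  V = kg·m²·s⁻³·A⁻¹.
  So V⁻¹ = kg⁻¹·m⁻²·s³·A.
  C = s·A.
  So C⁻¹ = s⁻¹·A⁻¹.
  Combining: mol⁻²·Bq·K·J·V⁻¹·C⁻¹ = mol⁻² · s⁻¹ · K · (kg·m²·s⁻²) · (kg⁻¹·m⁻²·s³·A) · (s⁻¹·A⁻¹) = s⁻¹·K·mol⁻².
Both reduce to s⁻¹·K·mol⁻².

Yes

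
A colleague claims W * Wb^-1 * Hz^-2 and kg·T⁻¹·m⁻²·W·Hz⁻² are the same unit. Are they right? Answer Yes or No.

Left side:
  W = J/s (power = energy per time),
      = kg·m²·s⁻³.
  Wb = V·s (flux: a volt is a weber per second),
      = kg·m²·s⁻²·A⁻¹.
  So Wb⁻¹ = kg⁻¹·m⁻²·s²·A.
  Hz = 1/s = s⁻¹ (frequency is cycles per second).
  So Hz⁻² = s².
  Combining: W·Wb⁻¹·Hz⁻² = (kg·m²·s⁻³) · (kg⁻¹·m⁻²·s²·A) · s² = s·A.
Right side:
  T = Wb/m² (flux density = flux per area),
      = kg·s⁻²·A⁻¹.
  So T⁻¹ = kg⁻¹·s²·A.
  W = J/s (power = energy per time),
      = kg·m²·s⁻³.
  Hz = 1/s = s⁻¹ (frequency is cycles per second).
  So Hz⁻² = s².
  Combining: kg·T⁻¹·m⁻²·W·Hz⁻² = kg · (kg⁻¹·s²·A) · m⁻² · (kg·m²·s⁻³) · s² = kg·s·A.
Left is s·A; right is kg·s·A — different.

No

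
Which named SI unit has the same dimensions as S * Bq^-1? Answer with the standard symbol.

S = kg⁻¹·m⁻²·s³·A².
Bq = s⁻¹.
So Bq⁻¹ = s.
Combining: S·Bq⁻¹ = (kg⁻¹·m⁻²·s³·A²) · s = kg⁻¹·m⁻²·s⁴·A².
kg⁻¹·m⁻²·s⁴·A² is the base-SI form of the farad.

F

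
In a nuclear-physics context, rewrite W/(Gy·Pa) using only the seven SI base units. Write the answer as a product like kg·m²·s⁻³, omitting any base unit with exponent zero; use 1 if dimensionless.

Gy = J/kg (absorbed dose = energy per mass),
    = m²·s⁻².
So Gy⁻¹ = m⁻²·s².
W = J/s (power = energy per time),
    = kg·m²·s⁻³.
Pa = N/m² (pressure = force per area),
    = kg·m⁻¹·s⁻².
So Pa⁻¹ = kg⁻¹·m·s².
Combining: Gy⁻¹·W·Pa⁻¹ = (m⁻²·s²) · (kg·m²·s⁻³) · (kg⁻¹·m·s²) = m·s.

m·s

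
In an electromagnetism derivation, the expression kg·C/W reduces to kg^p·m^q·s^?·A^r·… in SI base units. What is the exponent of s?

4

C = s·A.
W = kg·m²·s⁻³.
So W⁻¹ = kg⁻¹·m⁻²·s³.
Combining: kg·C·W⁻¹ = kg · (s·A) · (kg⁻¹·m⁻²·s³) = m⁻²·s⁴·A.
The exponent of s is 4.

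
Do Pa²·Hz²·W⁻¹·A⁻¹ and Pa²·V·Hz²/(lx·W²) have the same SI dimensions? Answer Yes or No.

Left side:
  Pa = N/m² (pressure = force per area),
      = kg·m⁻¹·s⁻².
  So Pa² = kg²·m⁻²·s⁻⁴.
  Hz = 1/s = s⁻¹ (frequency is cycles per second).
  So Hz² = s⁻².
  W = J/s (power = energy per time),
      = kg·m²·s⁻³.
  So W⁻¹ = kg⁻¹·m⁻²·s³.
  Combining: Pa²·Hz²·W⁻¹·A⁻¹ = (kg²·m⁻²·s⁻⁴) · s⁻² · (kg⁻¹·m⁻²·s³) · A⁻¹ = kg·m⁻⁴·s⁻³·A⁻¹.
Right side:
  Pa = N/m² (pressure = force per area),
      = kg·m⁻¹·s⁻².
  So Pa² = kg²·m⁻²·s⁻⁴.
  lx = lm/m² (illuminance = luminous flux per area),
      = m⁻²·cd.
  So lx⁻¹ = m²·cd⁻¹.
  V = W/A (potential = power per current),
      = kg·m²·s⁻³·A⁻¹.
  Hz = 1/s = s⁻¹ (frequency is cycles per second).
  So Hz² = s⁻².
  W = J/s (power = energy per time),
      = kg·m²·s⁻³.
  So W⁻² = kg⁻²·m⁻⁴·s⁶.
  Combining: Pa²·lx⁻¹·V·Hz²·W⁻² = (kg²·m⁻²·s⁻⁴) · (m²·cd⁻¹) · (kg·m²·s⁻³·A⁻¹) · s⁻² · (kg⁻²·m⁻⁴·s⁶) = kg·m⁻²·s⁻³·A⁻¹·cd⁻¹.
Left is kg·m⁻⁴·s⁻³·A⁻¹; right is kg·m⁻²·s⁻³·A⁻¹·cd⁻¹ — different.

No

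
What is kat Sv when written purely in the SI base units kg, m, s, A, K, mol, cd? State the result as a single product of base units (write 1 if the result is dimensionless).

kat = mol/s = s⁻¹·mol (catalytic activity).
Sv = J/kg (equivalent dose = energy per mass),
    = m²·s⁻².
Combining: kat·Sv = (s⁻¹·mol) · (m²·s⁻²) = m²·s⁻³·mol.

m²·s⁻³·mol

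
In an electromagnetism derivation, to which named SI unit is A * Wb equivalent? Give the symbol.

J

Wb = kg·m²·s⁻²·A⁻¹.
Combining: A·Wb = A · (kg·m²·s⁻²·A⁻¹) = kg·m²·s⁻².
kg·m²·s⁻² is the base-SI form of the joule.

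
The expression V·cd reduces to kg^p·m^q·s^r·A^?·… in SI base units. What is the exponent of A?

-1

V = W/A (potential = power per current),
    = kg·m²·s⁻³·A⁻¹.
Combining: V·cd = (kg·m²·s⁻³·A⁻¹) · cd = kg·m²·s⁻³·A⁻¹·cd.
The exponent of A is -1.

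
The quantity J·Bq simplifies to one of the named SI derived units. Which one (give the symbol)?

J = N·m (work = force × distance),
    = kg·m²·s⁻².
Bq = 1/s = s⁻¹ (activity is decays per second).
Combining: J·Bq = (kg·m²·s⁻²) · s⁻¹ = kg·m²·s⁻³.
kg·m²·s⁻³ is the base-SI form of the watt.

W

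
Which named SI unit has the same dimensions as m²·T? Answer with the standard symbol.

T = kg·s⁻²·A⁻¹.
Combining: m²·T = m² · (kg·s⁻²·A⁻¹) = kg·m²·s⁻²·A⁻¹.
kg·m²·s⁻²·A⁻¹ is the base-SI form of the weber.

Wb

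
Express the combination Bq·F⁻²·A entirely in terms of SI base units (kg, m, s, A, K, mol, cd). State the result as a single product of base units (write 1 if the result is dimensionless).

kg²·m⁴·s⁻⁹·A⁻³

Bq = s⁻¹.
F = kg⁻¹·m⁻²·s⁴·A².
So F⁻² = kg²·m⁴·s⁻⁸·A⁻⁴.
Combining: Bq·F⁻²·A = s⁻¹ · (kg²·m⁴·s⁻⁸·A⁻⁴) · A = kg²·m⁴·s⁻⁹·A⁻³.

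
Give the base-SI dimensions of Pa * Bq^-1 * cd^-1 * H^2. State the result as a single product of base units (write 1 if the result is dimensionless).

kg³·m³·s⁻⁵·A⁻⁴·cd⁻¹

Pa = kg·m⁻¹·s⁻².
Bq = s⁻¹.
So Bq⁻¹ = s.
H = kg·m²·s⁻²·A⁻².
So H² = kg²·m⁴·s⁻⁴·A⁻⁴.
Combining: Pa·Bq⁻¹·cd⁻¹·H² = (kg·m⁻¹·s⁻²) · s · cd⁻¹ · (kg²·m⁴·s⁻⁴·A⁻⁴) = kg³·m³·s⁻⁵·A⁻⁴·cd⁻¹.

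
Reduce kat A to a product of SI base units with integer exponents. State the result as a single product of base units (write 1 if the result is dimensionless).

kat = s⁻¹·mol.
Combining: kat·A = (s⁻¹·mol) · A = s⁻¹·A·mol.

s⁻¹·A·mol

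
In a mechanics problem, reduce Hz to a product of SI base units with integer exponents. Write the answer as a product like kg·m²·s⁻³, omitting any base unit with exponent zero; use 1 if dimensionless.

s⁻¹

Hz = 1/s = s⁻¹ (frequency is cycles per second).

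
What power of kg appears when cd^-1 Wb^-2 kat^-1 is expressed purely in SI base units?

Wb = kg·m²·s⁻²·A⁻¹.
So Wb⁻² = kg⁻²·m⁻⁴·s⁴·A².
kat = s⁻¹·mol.
So kat⁻¹ = s·mol⁻¹.
Combining: cd⁻¹·Wb⁻²·kat⁻¹ = cd⁻¹ · (kg⁻²·m⁻⁴·s⁴·A²) · (s·mol⁻¹) = kg⁻²·m⁻⁴·s⁵·A²·mol⁻¹·cd⁻¹.
The exponent of kg is -2.

-2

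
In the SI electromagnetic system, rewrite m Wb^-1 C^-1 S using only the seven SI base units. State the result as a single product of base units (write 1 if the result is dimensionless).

Wb = kg·m²·s⁻²·A⁻¹.
So Wb⁻¹ = kg⁻¹·m⁻²·s²·A.
C = s·A.
So C⁻¹ = s⁻¹·A⁻¹.
S = kg⁻¹·m⁻²·s³·A².
Combining: m·Wb⁻¹·C⁻¹·S = m · (kg⁻¹·m⁻²·s²·A) · (s⁻¹·A⁻¹) · (kg⁻¹·m⁻²·s³·A²) = kg⁻²·m⁻³·s⁴·A².

kg⁻²·m⁻³·s⁴·A²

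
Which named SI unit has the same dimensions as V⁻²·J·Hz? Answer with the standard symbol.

V = W/A (potential = power per current),
    = kg·m²·s⁻³·A⁻¹.
So V⁻² = kg⁻²·m⁻⁴·s⁶·A².
J = N·m (work = force × distance),
    = kg·m²·s⁻².
Hz = 1/s = s⁻¹ (frequency is cycles per second).
Combining: V⁻²·J·Hz = (kg⁻²·m⁻⁴·s⁶·A²) · (kg·m²·s⁻²) · s⁻¹ = kg⁻¹·m⁻²·s³·A².
kg⁻¹·m⁻²·s³·A² is the base-SI form of the siemens.

S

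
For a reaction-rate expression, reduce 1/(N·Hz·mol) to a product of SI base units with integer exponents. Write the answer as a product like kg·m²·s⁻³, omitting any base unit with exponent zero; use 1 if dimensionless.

kg⁻¹·m⁻¹·s³·mol⁻¹

N = kg·m/s² = kg·m·s⁻² (force = mass × acceleration).
So N⁻¹ = kg⁻¹·m⁻¹·s².
Hz = 1/s = s⁻¹ (frequency is cycles per second).
So Hz⁻¹ = s.
Combining: N⁻¹·Hz⁻¹·mol⁻¹ = (kg⁻¹·m⁻¹·s²) · s · mol⁻¹ = kg⁻¹·m⁻¹·s³·mol⁻¹.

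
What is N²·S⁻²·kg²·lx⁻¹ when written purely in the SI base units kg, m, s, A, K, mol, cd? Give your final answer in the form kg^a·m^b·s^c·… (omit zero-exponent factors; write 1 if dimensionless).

N = kg·m/s² = kg·m·s⁻² (force = mass × acceleration).
So N² = kg²·m²·s⁻⁴.
S = 1/Ω (conductance is reciprocal resistance),
    = kg⁻¹·m⁻²·s³·A².
So S⁻² = kg²·m⁴·s⁻⁶·A⁻⁴.
lx = lm/m² (illuminance = luminous flux per area),
    = m⁻²·cd.
So lx⁻¹ = m²·cd⁻¹.
Combining: N²·S⁻²·kg²·lx⁻¹ = (kg²·m²·s⁻⁴) · (kg²·m⁴·s⁻⁶·A⁻⁴) · kg² · (m²·cd⁻¹) = kg⁶·m⁸·s⁻¹⁰·A⁻⁴·cd⁻¹.

kg⁶·m⁸·s⁻¹⁰·A⁻⁴·cd⁻¹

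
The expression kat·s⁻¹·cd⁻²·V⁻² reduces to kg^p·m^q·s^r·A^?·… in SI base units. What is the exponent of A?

2

kat = mol/s = s⁻¹·mol (catalytic activity).
V = W/A (potential = power per current),
    = kg·m²·s⁻³·A⁻¹.
So V⁻² = kg⁻²·m⁻⁴·s⁶·A².
Combining: kat·s⁻¹·cd⁻²·V⁻² = (s⁻¹·mol) · s⁻¹ · cd⁻² · (kg⁻²·m⁻⁴·s⁶·A²) = kg⁻²·m⁻⁴·s⁴·A²·mol·cd⁻².
The exponent of A is 2.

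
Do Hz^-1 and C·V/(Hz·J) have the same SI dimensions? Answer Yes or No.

Left side:
  Hz = 1/s = s⁻¹ (frequency is cycles per second).
  So Hz⁻¹ = s.
Right side:
  Hz = 1/s = s⁻¹ (frequency is cycles per second).
  So Hz⁻¹ = s.
  C = A·s = s·A (charge = current × time).
  V = W/A (potential = power per current),
      = kg·m²·s⁻³·A⁻¹.
  J = N·m (work = force × distance),
      = kg·m²·s⁻².
  So J⁻¹ = kg⁻¹·m⁻²·s².
  Combining: Hz⁻¹·C·V·J⁻¹ = s · (s·A) · (kg·m²·s⁻³·A⁻¹) · (kg⁻¹·m⁻²·s²) = s.
Both reduce to s.

Yes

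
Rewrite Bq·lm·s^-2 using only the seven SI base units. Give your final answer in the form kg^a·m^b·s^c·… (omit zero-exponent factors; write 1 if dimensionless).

s⁻³·cd

Bq = 1/s = s⁻¹ (activity is decays per second).
lm = cd·sr = cd (luminous flux; sr is dimensionless).
Combining: Bq·lm·s⁻² = s⁻¹ · cd · s⁻² = s⁻³·cd.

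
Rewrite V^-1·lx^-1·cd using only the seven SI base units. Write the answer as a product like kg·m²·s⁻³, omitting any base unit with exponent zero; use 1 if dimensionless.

V = W/A (potential = power per current),
    = kg·m²·s⁻³·A⁻¹.
So V⁻¹ = kg⁻¹·m⁻²·s³·A.
lx = lm/m² (illuminance = luminous flux per area),
    = m⁻²·cd.
So lx⁻¹ = m²·cd⁻¹.
Combining: V⁻¹·lx⁻¹·cd = (kg⁻¹·m⁻²·s³·A) · (m²·cd⁻¹) · cd = kg⁻¹·s³·A.

kg⁻¹·s³·A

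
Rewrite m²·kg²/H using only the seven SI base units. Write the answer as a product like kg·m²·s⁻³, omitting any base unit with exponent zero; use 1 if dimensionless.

H = kg·m²·s⁻²·A⁻².
So H⁻¹ = kg⁻¹·m⁻²·s²·A².
Combining: m²·kg²·H⁻¹ = m² · kg² · (kg⁻¹·m⁻²·s²·A²) = kg·s²·A².

kg·s²·A²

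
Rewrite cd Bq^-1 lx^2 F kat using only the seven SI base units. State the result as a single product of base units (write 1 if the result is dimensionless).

kg⁻¹·m⁻⁶·s⁴·A²·mol·cd³

Bq = s⁻¹.
So Bq⁻¹ = s.
lx = m⁻²·cd.
So lx² = m⁻⁴·cd².
F = kg⁻¹·m⁻²·s⁴·A².
kat = s⁻¹·mol.
Combining: cd·Bq⁻¹·lx²·F·kat = cd · s · (m⁻⁴·cd²) · (kg⁻¹·m⁻²·s⁴·A²) · (s⁻¹·mol) = kg⁻¹·m⁻⁶·s⁴·A²·mol·cd³.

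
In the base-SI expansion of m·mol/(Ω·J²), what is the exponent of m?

-5

Ω = V/A (resistance = voltage per current),
    = kg·m²·s⁻³·A⁻².
So Ω⁻¹ = kg⁻¹·m⁻²·s³·A².
J = N·m (work = force × distance),
    = kg·m²·s⁻².
So J⁻² = kg⁻²·m⁻⁴·s⁴.
Combining: m·Ω⁻¹·mol·J⁻² = m · (kg⁻¹·m⁻²·s³·A²) · mol · (kg⁻²·m⁻⁴·s⁴) = kg⁻³·m⁻⁵·s⁷·A²·mol.
The exponent of m is -5.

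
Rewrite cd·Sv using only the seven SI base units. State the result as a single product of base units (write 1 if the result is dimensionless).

m²·s⁻²·cd

Sv = J/kg (equivalent dose = energy per mass),
    = m²·s⁻².
Combining: cd·Sv = cd · (m²·s⁻²) = m²·s⁻²·cd.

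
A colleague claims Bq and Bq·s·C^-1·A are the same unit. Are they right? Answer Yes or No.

Yes

Left side:
  Bq = s⁻¹.
Right side:
  Bq = 1/s = s⁻¹ (activity is decays per second).
  C = A·s = s·A (charge = current × time).
  So C⁻¹ = s⁻¹·A⁻¹.
  Combining: Bq·s·C⁻¹·A = s⁻¹ · s · (s⁻¹·A⁻¹) · A = s⁻¹.
Both reduce to s⁻¹.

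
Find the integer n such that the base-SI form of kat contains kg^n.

kat = mol/s = s⁻¹·mol (catalytic activity).
The exponent of kg is 0.

0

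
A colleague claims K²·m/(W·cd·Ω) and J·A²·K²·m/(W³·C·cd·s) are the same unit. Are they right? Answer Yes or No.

Left side:
  W = J/s (power = energy per time),
      = kg·m²·s⁻³.
  So W⁻¹ = kg⁻¹·m⁻²·s³.
  Ω = V/A (resistance = voltage per current),
      = kg·m²·s⁻³·A⁻².
  So Ω⁻¹ = kg⁻¹·m⁻²·s³·A².
  Combining: W⁻¹·K²·cd⁻¹·Ω⁻¹·m = (kg⁻¹·m⁻²·s³) · K² · cd⁻¹ · (kg⁻¹·m⁻²·s³·A²) · m = kg⁻²·m⁻³·s⁶·A²·K²·cd⁻¹.
Right side:
  J = N·m (work = force × distance),
      = kg·m²·s⁻².
  W = J/s (power = energy per time),
      = kg·m²·s⁻³.
  So W⁻³ = kg⁻³·m⁻⁶·s⁹.
  C = A·s = s·A (charge = current × time).
  So C⁻¹ = s⁻¹·A⁻¹.
  Combining: J·A²·K²·W⁻³·C⁻¹·cd⁻¹·m·s⁻¹ = (kg·m²·s⁻²) · A² · K² · (kg⁻³·m⁻⁶·s⁹) · (s⁻¹·A⁻¹) · cd⁻¹ · m · s⁻¹ = kg⁻²·m⁻³·s⁵·A·K²·cd⁻¹.
Left is kg⁻²·m⁻³·s⁶·A²·K²·cd⁻¹; right is kg⁻²·m⁻³·s⁵·A·K²·cd⁻¹ — different.

No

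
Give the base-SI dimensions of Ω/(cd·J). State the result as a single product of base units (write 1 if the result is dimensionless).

Ω = V/A (resistance = voltage per current),
    = kg·m²·s⁻³·A⁻².
J = N·m (work = force × distance),
    = kg·m²·s⁻².
So J⁻¹ = kg⁻¹·m⁻²·s².
Combining: cd⁻¹·Ω·J⁻¹ = cd⁻¹ · (kg·m²·s⁻³·A⁻²) · (kg⁻¹·m⁻²·s²) = s⁻¹·A⁻²·cd⁻¹.

s⁻¹·A⁻²·cd⁻¹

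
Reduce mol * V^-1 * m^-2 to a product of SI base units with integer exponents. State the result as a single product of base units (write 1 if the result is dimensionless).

kg⁻¹·m⁻⁴·s³·A·mol

V = kg·m²·s⁻³·A⁻¹.
So V⁻¹ = kg⁻¹·m⁻²·s³·A.
Combining: mol·V⁻¹·m⁻² = mol · (kg⁻¹·m⁻²·s³·A) · m⁻² = kg⁻¹·m⁻⁴·s³·A·mol.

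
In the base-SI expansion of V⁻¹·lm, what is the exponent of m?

V = W/A (potential = power per current),
    = kg·m²·s⁻³·A⁻¹.
So V⁻¹ = kg⁻¹·m⁻²·s³·A.
lm = cd·sr = cd (luminous flux; sr is dimensionless).
Combining: V⁻¹·lm = (kg⁻¹·m⁻²·s³·A) · cd = kg⁻¹·m⁻²·s³·A·cd.
The exponent of m is -2.

-2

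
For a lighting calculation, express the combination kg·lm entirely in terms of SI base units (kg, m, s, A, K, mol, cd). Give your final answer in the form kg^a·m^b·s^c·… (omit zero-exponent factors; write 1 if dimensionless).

lm = cd.
Combining: kg·lm = kg · cd = kg·cd.

kg·cd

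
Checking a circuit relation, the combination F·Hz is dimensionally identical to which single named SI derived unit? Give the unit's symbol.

S

F = C/V (capacitance = charge per voltage),
    = A·s/(kg·m²·s⁻³·A⁻¹) (substituting C and V),
    = kg⁻¹·m⁻²·s⁴·A².
Hz = 1/s = s⁻¹ (frequency is cycles per second).
Combining: F·Hz = (kg⁻¹·m⁻²·s⁴·A²) · s⁻¹ = kg⁻¹·m⁻²·s³·A².
kg⁻¹·m⁻²·s³·A² is the base-SI form of the siemens.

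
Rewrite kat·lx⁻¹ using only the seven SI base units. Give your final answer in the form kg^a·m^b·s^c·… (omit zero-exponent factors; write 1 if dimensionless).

kat = s⁻¹·mol.
lx = m⁻²·cd.
So lx⁻¹ = m²·cd⁻¹.
Combining: kat·lx⁻¹ = (s⁻¹·mol) · (m²·cd⁻¹) = m²·s⁻¹·mol·cd⁻¹.

m²·s⁻¹·mol·cd⁻¹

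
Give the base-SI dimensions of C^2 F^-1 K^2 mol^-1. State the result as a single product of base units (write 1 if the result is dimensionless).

C = s·A.
So C² = s²·A².
F = kg⁻¹·m⁻²·s⁴·A².
So F⁻¹ = kg·m²·s⁻⁴·A⁻².
Combining: C²·F⁻¹·K²·mol⁻¹ = (s²·A²) · (kg·m²·s⁻⁴·A⁻²) · K² · mol⁻¹ = kg·m²·s⁻²·K²·mol⁻¹.

kg·m²·s⁻²·K²·mol⁻¹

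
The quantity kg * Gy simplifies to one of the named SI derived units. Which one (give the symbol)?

Gy = J/kg (absorbed dose = energy per mass),
    = m²·s⁻².
Combining: kg·Gy = kg · (m²·s⁻²) = kg·m²·s⁻².
kg·m²·s⁻² is the base-SI form of the joule.

J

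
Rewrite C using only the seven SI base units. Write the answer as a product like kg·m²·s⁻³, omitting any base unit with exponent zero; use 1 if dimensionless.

s·A

C = s·A.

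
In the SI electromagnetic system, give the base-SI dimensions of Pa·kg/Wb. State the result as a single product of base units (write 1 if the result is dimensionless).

kg·m⁻³·A

Wb = V·s (flux: a volt is a weber per second),
    = kg·m²·s⁻²·A⁻¹.
So Wb⁻¹ = kg⁻¹·m⁻²·s²·A.
Pa = N/m² (pressure = force per area),
    = kg·m⁻¹·s⁻².
Combining: Wb⁻¹·Pa·kg = (kg⁻¹·m⁻²·s²·A) · (kg·m⁻¹·s⁻²) · kg = kg·m⁻³·A.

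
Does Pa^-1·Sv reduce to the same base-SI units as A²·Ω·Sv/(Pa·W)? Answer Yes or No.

Left side:
  Pa = N/m² (pressure = force per area),
      = kg·m⁻¹·s⁻².
  So Pa⁻¹ = kg⁻¹·m·s².
  Sv = J/kg (equivalent dose = energy per mass),
      = m²·s⁻².
  Combining: Pa⁻¹·Sv = (kg⁻¹·m·s²) · (m²·s⁻²) = kg⁻¹·m³.
Right side:
  Pa = kg·m⁻¹·s⁻².
  So Pa⁻¹ = kg⁻¹·m·s².
  Ω = kg·m²·s⁻³·A⁻².
  Sv = m²·s⁻².
  W = kg·m²·s⁻³.
  So W⁻¹ = kg⁻¹·m⁻²·s³.
  Combining: A²·Pa⁻¹·Ω·Sv·W⁻¹ = A² · (kg⁻¹·m·s²) · (kg·m²·s⁻³·A⁻²) · (m²·s⁻²) · (kg⁻¹·m⁻²·s³) = kg⁻¹·m³.
Both reduce to kg⁻¹·m³.

Yes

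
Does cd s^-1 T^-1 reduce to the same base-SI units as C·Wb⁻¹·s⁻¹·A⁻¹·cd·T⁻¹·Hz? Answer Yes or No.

No

Left side:
  T = Wb/m² (flux density = flux per area),
      = kg·s⁻²·A⁻¹.
  So T⁻¹ = kg⁻¹·s²·A.
  Combining: cd·s⁻¹·T⁻¹ = cd · s⁻¹ · (kg⁻¹·s²·A) = kg⁻¹·s·A·cd.
Right side:
  C = A·s = s·A (charge = current × time).
  Wb = V·s (flux: a volt is a weber per second),
      = kg·m²·s⁻²·A⁻¹.
  So Wb⁻¹ = kg⁻¹·m⁻²·s²·A.
  T = Wb/m² (flux density = flux per area),
      = kg·s⁻²·A⁻¹.
  So T⁻¹ = kg⁻¹·s²·A.
  Hz = 1/s = s⁻¹ (frequency is cycles per second).
  Combining: C·Wb⁻¹·s⁻¹·A⁻¹·cd·T⁻¹·Hz = (s·A) · (kg⁻¹·m⁻²·s²·A) · s⁻¹ · A⁻¹ · cd · (kg⁻¹·s²·A) · s⁻¹ = kg⁻²·m⁻²·s³·A²·cd.
Left is kg⁻¹·s·A·cd; right is kg⁻²·m⁻²·s³·A²·cd — different.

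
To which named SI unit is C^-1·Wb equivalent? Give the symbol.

Ω

C = s·A.
So C⁻¹ = s⁻¹·A⁻¹.
Wb = kg·m²·s⁻²·A⁻¹.
Combining: C⁻¹·Wb = (s⁻¹·A⁻¹) · (kg·m²·s⁻²·A⁻¹) = kg·m²·s⁻³·A⁻².
kg·m²·s⁻³·A⁻² is the base-SI form of the ohm.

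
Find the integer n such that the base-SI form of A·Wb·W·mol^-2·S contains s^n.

Wb = V·s (flux: a volt is a weber per second),
    = kg·m²·s⁻²·A⁻¹.
W = J/s (power = energy per time),
    = kg·m²·s⁻³.
S = 1/Ω (conductance is reciprocal resistance),
    = kg⁻¹·m⁻²·s³·A².
Combining: A·Wb·W·mol⁻²·S = A · (kg·m²·s⁻²·A⁻¹) · (kg·m²·s⁻³) · mol⁻² · (kg⁻¹·m⁻²·s³·A²) = kg·m²·s⁻²·A²·mol⁻².
The exponent of s is -2.

-2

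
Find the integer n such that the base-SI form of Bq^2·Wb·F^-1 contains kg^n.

Bq = 1/s = s⁻¹ (activity is decays per second).
So Bq² = s⁻².
Wb = V·s (flux: a volt is a weber per second),
    = kg·m²·s⁻²·A⁻¹.
F = C/V (capacitance = charge per voltage),
    = A·s/(kg·m²·s⁻³·A⁻¹) (substituting C and V),
    = kg⁻¹·m⁻²·s⁴·A².
So F⁻¹ = kg·m²·s⁻⁴·A⁻².
Combining: Bq²·Wb·F⁻¹ = s⁻² · (kg·m²·s⁻²·A⁻¹) · (kg·m²·s⁻⁴·A⁻²) = kg²·m⁴·s⁻⁸·A⁻³.
The exponent of kg is 2.

2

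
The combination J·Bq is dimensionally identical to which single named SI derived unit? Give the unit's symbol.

W

J = N·m (work = force × distance),
    = kg·m²·s⁻².
Bq = 1/s = s⁻¹ (activity is decays per second).
Combining: J·Bq = (kg·m²·s⁻²) · s⁻¹ = kg·m²·s⁻³.
kg·m²·s⁻³ is the base-SI form of the watt.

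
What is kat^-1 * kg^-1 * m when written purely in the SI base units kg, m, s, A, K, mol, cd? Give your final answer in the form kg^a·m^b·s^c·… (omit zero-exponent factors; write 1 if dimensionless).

kat = mol/s = s⁻¹·mol (catalytic activity).
So kat⁻¹ = s·mol⁻¹.
Combining: kat⁻¹·kg⁻¹·m = (s·mol⁻¹) · kg⁻¹ · m = kg⁻¹·m·s·mol⁻¹.

kg⁻¹·m·s·mol⁻¹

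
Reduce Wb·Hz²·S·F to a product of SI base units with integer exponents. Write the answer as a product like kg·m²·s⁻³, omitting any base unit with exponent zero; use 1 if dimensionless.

kg⁻¹·m⁻²·s³·A³

Wb = kg·m²·s⁻²·A⁻¹.
Hz = s⁻¹.
So Hz² = s⁻².
S = kg⁻¹·m⁻²·s³·A².
F = kg⁻¹·m⁻²·s⁴·A².
Combining: Wb·Hz²·S·F = (kg·m²·s⁻²·A⁻¹) · s⁻² · (kg⁻¹·m⁻²·s³·A²) · (kg⁻¹·m⁻²·s⁴·A²) = kg⁻¹·m⁻²·s³·A³.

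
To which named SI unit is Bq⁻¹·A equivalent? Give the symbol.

Bq = s⁻¹.
So Bq⁻¹ = s.
Combining: Bq⁻¹·A = s · A = s·A.
s·A is the base-SI form of the coulomb.

C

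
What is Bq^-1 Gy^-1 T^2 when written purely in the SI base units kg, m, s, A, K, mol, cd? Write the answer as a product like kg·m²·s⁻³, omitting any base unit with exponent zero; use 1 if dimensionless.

Bq = s⁻¹.
So Bq⁻¹ = s.
Gy = m²·s⁻².
So Gy⁻¹ = m⁻²·s².
T = kg·s⁻²·A⁻¹.
So T² = kg²·s⁻⁴·A⁻².
Combining: Bq⁻¹·Gy⁻¹·T² = s · (m⁻²·s²) · (kg²·s⁻⁴·A⁻²) = kg²·m⁻²·s⁻¹·A⁻².

kg²·m⁻²·s⁻¹·A⁻²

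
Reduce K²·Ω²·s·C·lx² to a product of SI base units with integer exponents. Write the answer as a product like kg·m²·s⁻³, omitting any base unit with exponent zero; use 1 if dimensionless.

kg²·s⁻⁴·A⁻³·K²·cd²

Ω = V/A (resistance = voltage per current),
    = kg·m²·s⁻³·A⁻².
So Ω² = kg²·m⁴·s⁻⁶·A⁻⁴.
C = A·s = s·A (charge = current × time).
lx = lm/m² (illuminance = luminous flux per area),
    = m⁻²·cd.
So lx² = m⁻⁴·cd².
Combining: K²·Ω²·s·C·lx² = K² · (kg²·m⁴·s⁻⁶·A⁻⁴) · s · (s·A) · (m⁻⁴·cd²) = kg²·s⁻⁴·A⁻³·K²·cd².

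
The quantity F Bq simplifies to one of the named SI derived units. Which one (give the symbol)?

F = C/V (capacitance = charge per voltage),
    = A·s/(kg·m²·s⁻³·A⁻¹) (substituting C and V),
    = kg⁻¹·m⁻²·s⁴·A².
Bq = 1/s = s⁻¹ (activity is decays per second).
Combining: F·Bq = (kg⁻¹·m⁻²·s⁴·A²) · s⁻¹ = kg⁻¹·m⁻²·s³·A².
kg⁻¹·m⁻²·s³·A² is the base-SI form of the siemens.

S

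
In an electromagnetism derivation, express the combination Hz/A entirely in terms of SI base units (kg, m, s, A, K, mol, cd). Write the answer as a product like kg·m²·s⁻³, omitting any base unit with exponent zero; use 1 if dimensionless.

Hz = 1/s = s⁻¹ (frequency is cycles per second).
Combining: Hz·A⁻¹ = s⁻¹ · A⁻¹ = s⁻¹·A⁻¹.

s⁻¹·A⁻¹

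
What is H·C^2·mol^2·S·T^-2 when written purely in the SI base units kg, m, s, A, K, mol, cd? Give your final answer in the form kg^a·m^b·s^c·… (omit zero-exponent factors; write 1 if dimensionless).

H = kg·m²·s⁻²·A⁻².
C = s·A.
So C² = s²·A².
S = kg⁻¹·m⁻²·s³·A².
T = kg·s⁻²·A⁻¹.
So T⁻² = kg⁻²·s⁴·A².
Combining: H·C²·mol²·S·T⁻² = (kg·m²·s⁻²·A⁻²) · (s²·A²) · mol² · (kg⁻¹·m⁻²·s³·A²) · (kg⁻²·s⁴·A²) = kg⁻²·s⁷·A⁴·mol².

kg⁻²·s⁷·A⁴·mol²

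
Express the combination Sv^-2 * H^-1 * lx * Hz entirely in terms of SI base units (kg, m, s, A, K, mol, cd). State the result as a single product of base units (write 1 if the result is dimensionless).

kg⁻¹·m⁻⁸·s⁵·A²·cd

Sv = J/kg (equivalent dose = energy per mass),
    = m²·s⁻².
So Sv⁻² = m⁻⁴·s⁴.
H = Wb/A (inductance = flux per current),
    = kg·m²·s⁻²·A⁻².
So H⁻¹ = kg⁻¹·m⁻²·s²·A².
lx = lm/m² (illuminance = luminous flux per area),
    = m⁻²·cd.
Hz = 1/s = s⁻¹ (frequency is cycles per second).
Combining: Sv⁻²·H⁻¹·lx·Hz = (m⁻⁴·s⁴) · (kg⁻¹·m⁻²·s²·A²) · (m⁻²·cd) · s⁻¹ = kg⁻¹·m⁻⁸·s⁵·A²·cd.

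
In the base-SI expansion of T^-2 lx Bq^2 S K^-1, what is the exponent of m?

T = Wb/m² (flux density = flux per area),
    = kg·s⁻²·A⁻¹.
So T⁻² = kg⁻²·s⁴·A².
lx = lm/m² (illuminance = luminous flux per area),
    = m⁻²·cd.
Bq = 1/s = s⁻¹ (activity is decays per second).
So Bq² = s⁻².
S = 1/Ω (conductance is reciprocal resistance),
    = kg⁻¹·m⁻²·s³·A².
Combining: T⁻²·lx·Bq²·S·K⁻¹ = (kg⁻²·s⁴·A²) · (m⁻²·cd) · s⁻² · (kg⁻¹·m⁻²·s³·A²) · K⁻¹ = kg⁻³·m⁻⁴·s⁵·A⁴·K⁻¹·cd.
The exponent of m is -4.

-4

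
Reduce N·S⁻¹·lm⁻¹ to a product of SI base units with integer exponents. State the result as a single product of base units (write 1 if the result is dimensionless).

N = kg·m/s² = kg·m·s⁻² (force = mass × acceleration).
S = 1/Ω (conductance is reciprocal resistance),
    = kg⁻¹·m⁻²·s³·A².
So S⁻¹ = kg·m²·s⁻³·A⁻².
lm = cd·sr = cd (luminous flux; sr is dimensionless).
So lm⁻¹ = cd⁻¹.
Combining: N·S⁻¹·lm⁻¹ = (kg·m·s⁻²) · (kg·m²·s⁻³·A⁻²) · cd⁻¹ = kg²·m³·s⁻⁵·A⁻²·cd⁻¹.

kg²·m³·s⁻⁵·A⁻²·cd⁻¹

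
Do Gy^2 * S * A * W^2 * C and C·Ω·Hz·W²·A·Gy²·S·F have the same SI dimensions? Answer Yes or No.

Yes

Left side:
  Gy = m²·s⁻².
  So Gy² = m⁴·s⁻⁴.
  S = kg⁻¹·m⁻²·s³·A².
  W = kg·m²·s⁻³.
  So W² = kg²·m⁴·s⁻⁶.
  C = s·A.
  Combining: Gy²·S·A·W²·C = (m⁴·s⁻⁴) · (kg⁻¹·m⁻²·s³·A²) · A · (kg²·m⁴·s⁻⁶) · (s·A) = kg·m⁶·s⁻⁶·A⁴.
Right side:
  C = s·A.
  Ω = kg·m²·s⁻³·A⁻².
  Hz = s⁻¹.
  W = kg·m²·s⁻³.
  So W² = kg²·m⁴·s⁻⁶.
  Gy = m²·s⁻².
  So Gy² = m⁴·s⁻⁴.
  S = kg⁻¹·m⁻²·s³·A².
  F = kg⁻¹·m⁻²·s⁴·A².
  Combining: C·Ω·Hz·W²·A·Gy²·S·F = (s·A) · (kg·m²·s⁻³·A⁻²) · s⁻¹ · (kg²·m⁴·s⁻⁶) · A · (m⁴·s⁻⁴) · (kg⁻¹·m⁻²·s³·A²) · (kg⁻¹·m⁻²·s⁴·A²) = kg·m⁶·s⁻⁶·A⁴.
Both reduce to kg·m⁶·s⁻⁶·A⁴.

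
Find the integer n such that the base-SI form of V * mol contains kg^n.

V = W/A (potential = power per current),
    = kg·m²·s⁻³·A⁻¹.
Combining: V·mol = (kg·m²·s⁻³·A⁻¹) · mol = kg·m²·s⁻³·A⁻¹·mol.
The exponent of kg is 1.

1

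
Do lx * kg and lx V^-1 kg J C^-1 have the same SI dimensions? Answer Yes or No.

Yes

Left side:
  lx = lm/m² (illuminance = luminous flux per area),
      = m⁻²·cd.
  Combining: lx·kg = (m⁻²·cd) · kg = kg·m⁻²·cd.
Right side:
  lx = lm/m² (illuminance = luminous flux per area),
      = m⁻²·cd.
  V = W/A (potential = power per current),
      = kg·m²·s⁻³·A⁻¹.
  So V⁻¹ = kg⁻¹·m⁻²·s³·A.
  J = N·m (work = force × distance),
      = kg·m²·s⁻².
  C = A·s = s·A (charge = current × time).
  So C⁻¹ = s⁻¹·A⁻¹.
  Combining: lx·V⁻¹·kg·J·C⁻¹ = (m⁻²·cd) · (kg⁻¹·m⁻²·s³·A) · kg · (kg·m²·s⁻²) · (s⁻¹·A⁻¹) = kg·m⁻²·cd.
Both reduce to kg·m⁻²·cd.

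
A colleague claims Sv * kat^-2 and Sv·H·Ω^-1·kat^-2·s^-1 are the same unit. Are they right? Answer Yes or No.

Yes

Left side:
  Sv = m²·s⁻².
  kat = s⁻¹·mol.
  So kat⁻² = s²·mol⁻².
  Combining: Sv·kat⁻² = (m²·s⁻²) · (s²·mol⁻²) = m²·mol⁻².
Right side:
  Sv = J/kg (equivalent dose = energy per mass),
      = m²·s⁻².
  H = Wb/A (inductance = flux per current),
      = kg·m²·s⁻²·A⁻².
  Ω = V/A (resistance = voltage per current),
      = kg·m²·s⁻³·A⁻².
  So Ω⁻¹ = kg⁻¹·m⁻²·s³·A².
  kat = mol/s = s⁻¹·mol (catalytic activity).
  So kat⁻² = s²·mol⁻².
  Combining: Sv·H·Ω⁻¹·kat⁻²·s⁻¹ = (m²·s⁻²) · (kg·m²·s⁻²·A⁻²) · (kg⁻¹·m⁻²·s³·A²) · (s²·mol⁻²) · s⁻¹ = m²·mol⁻².
Both reduce to m²·mol⁻².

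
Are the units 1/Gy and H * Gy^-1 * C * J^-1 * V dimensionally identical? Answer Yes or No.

Left side:
  Gy = J/kg (absorbed dose = energy per mass),
      = m²·s⁻².
  So Gy⁻¹ = m⁻²·s².
Right side:
  H = Wb/A (inductance = flux per current),
      = kg·m²·s⁻²·A⁻².
  Gy = J/kg (absorbed dose = energy per mass),
      = m²·s⁻².
  So Gy⁻¹ = m⁻²·s².
  C = A·s = s·A (charge = current × time).
  J = N·m (work = force × distance),
      = kg·m²·s⁻².
  So J⁻¹ = kg⁻¹·m⁻²·s².
  V = W/A (potential = power per current),
      = kg·m²·s⁻³·A⁻¹.
  Combining: H·Gy⁻¹·C·J⁻¹·V = (kg·m²·s⁻²·A⁻²) · (m⁻²·s²) · (s·A) · (kg⁻¹·m⁻²·s²) · (kg·m²·s⁻³·A⁻¹) = kg·A⁻².
Left is m⁻²·s²; right is kg·A⁻² — different.

No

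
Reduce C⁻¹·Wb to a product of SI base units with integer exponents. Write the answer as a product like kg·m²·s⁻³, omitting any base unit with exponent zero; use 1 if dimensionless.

C = A·s = s·A (charge = current × time).
So C⁻¹ = s⁻¹·A⁻¹.
Wb = V·s (flux: a volt is a weber per second),
    = kg·m²·s⁻²·A⁻¹.
Combining: C⁻¹·Wb = (s⁻¹·A⁻¹) · (kg·m²·s⁻²·A⁻¹) = kg·m²·s⁻³·A⁻².

kg·m²·s⁻³·A⁻²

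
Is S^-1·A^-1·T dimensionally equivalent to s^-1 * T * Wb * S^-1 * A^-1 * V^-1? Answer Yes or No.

Yes

Left side:
  S = 1/Ω (conductance is reciprocal resistance),
      = kg⁻¹·m⁻²·s³·A².
  So S⁻¹ = kg·m²·s⁻³·A⁻².
  T = Wb/m² (flux density = flux per area),
      = kg·s⁻²·A⁻¹.
  Combining: S⁻¹·A⁻¹·T = (kg·m²·s⁻³·A⁻²) · A⁻¹ · (kg·s⁻²·A⁻¹) = kg²·m²·s⁻⁵·A⁻⁴.
Right side:
  T = Wb/m² (flux density = flux per area),
      = kg·s⁻²·A⁻¹.
  Wb = V·s (flux: a volt is a weber per second),
      = kg·m²·s⁻²·A⁻¹.
  S = 1/Ω (conductance is reciprocal resistance),
      = kg⁻¹·m⁻²·s³·A².
  So S⁻¹ = kg·m²·s⁻³·A⁻².
  V = W/A (potential = power per current),
      = kg·m²·s⁻³·A⁻¹.
  So V⁻¹ = kg⁻¹·m⁻²·s³·A.
  Combining: s⁻¹·T·Wb·S⁻¹·A⁻¹·V⁻¹ = s⁻¹ · (kg·s⁻²·A⁻¹) · (kg·m²·s⁻²·A⁻¹) · (kg·m²·s⁻³·A⁻²) · A⁻¹ · (kg⁻¹·m⁻²·s³·A) = kg²·m²·s⁻⁵·A⁻⁴.
Both reduce to kg²·m²·s⁻⁵·A⁻⁴.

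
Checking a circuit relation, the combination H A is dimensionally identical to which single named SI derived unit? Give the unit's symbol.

H = Wb/A (inductance = flux per current),
    = kg·m²·s⁻²·A⁻².
Combining: H·A = (kg·m²·s⁻²·A⁻²) · A = kg·m²·s⁻²·A⁻¹.
kg·m²·s⁻²·A⁻¹ is the base-SI form of the weber.

Wb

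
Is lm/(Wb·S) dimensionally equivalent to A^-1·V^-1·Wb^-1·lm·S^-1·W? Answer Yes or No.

Left side:
  lm = cd·sr = cd (luminous flux; sr is dimensionless).
  Wb = V·s (flux: a volt is a weber per second),
      = kg·m²·s⁻²·A⁻¹.
  So Wb⁻¹ = kg⁻¹·m⁻²·s²·A.
  S = 1/Ω (conductance is reciprocal resistance),
      = kg⁻¹·m⁻²·s³·A².
  So S⁻¹ = kg·m²·s⁻³·A⁻².
  Combining: lm·Wb⁻¹·S⁻¹ = cd · (kg⁻¹·m⁻²·s²·A) · (kg·m²·s⁻³·A⁻²) = s⁻¹·A⁻¹·cd.
Right side:
  V = kg·m²·s⁻³·A⁻¹.
  So V⁻¹ = kg⁻¹·m⁻²·s³·A.
  Wb = kg·m²·s⁻²·A⁻¹.
  So Wb⁻¹ = kg⁻¹·m⁻²·s²·A.
  lm = cd.
  S = kg⁻¹·m⁻²·s³·A².
  So S⁻¹ = kg·m²·s⁻³·A⁻².
  W = kg·m²·s⁻³.
  Combining: A⁻¹·V⁻¹·Wb⁻¹·lm·S⁻¹·W = A⁻¹ · (kg⁻¹·m⁻²·s³·A) · (kg⁻¹·m⁻²·s²·A) · cd · (kg·m²·s⁻³·A⁻²) · (kg·m²·s⁻³) = s⁻¹·A⁻¹·cd.
Both reduce to s⁻¹·A⁻¹·cd.

Yes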